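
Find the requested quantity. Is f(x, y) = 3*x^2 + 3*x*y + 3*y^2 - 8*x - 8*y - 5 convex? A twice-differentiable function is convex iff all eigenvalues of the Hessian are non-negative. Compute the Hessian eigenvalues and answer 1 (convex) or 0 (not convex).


The Hessian of f(x,y) = 3*x^2 + 3*x*y + 3*y^2 - 8*x - 8*y - 5 is:
H = [[6, 3], [3, 6]]
Trace = 6 + 6 = 12
Determinant = 6*6 - (3)^2 = 27
Discriminant = (12)^2 - 4*27 = 36.0
Eigenvalues: lambda_1 = 3.0, lambda_2 = 9.0
The function is convex.

1


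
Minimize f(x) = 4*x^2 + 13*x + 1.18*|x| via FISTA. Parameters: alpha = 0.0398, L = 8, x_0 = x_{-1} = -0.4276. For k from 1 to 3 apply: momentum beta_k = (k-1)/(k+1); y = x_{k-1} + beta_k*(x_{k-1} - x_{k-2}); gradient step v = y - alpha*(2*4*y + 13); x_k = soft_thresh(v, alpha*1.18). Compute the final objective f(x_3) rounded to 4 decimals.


FISTA on f(x) = 4*x^2 + 13*x + 1.18*|x|
L = 8, alpha = 0.0398
Iteration 1: beta = 0.0, y = -0.4276 + 0.0*(-0.4276 + 0.4276) = -0.4276
  grad(y) = 9.5792, v = y - alpha*grad = -0.8089
  prox(v) = soft_thresh(-0.8089, 0.047) = -0.7619
Iteration 2: beta = 0.3333, y = -0.7619 + 0.3333*(-0.7619 + 0.4276) = -0.8733
  grad(y) = 6.0135, v = y - alpha*grad = -1.1127
  prox(v) = soft_thresh(-1.1127, 0.047) = -1.0657
Iteration 3: beta = 0.5, y = -1.0657 + 0.5*(-1.0657 + 0.7619) = -1.2176
  grad(y) = 3.2593, v = y - alpha*grad = -1.3473
  prox(v) = soft_thresh(-1.3473, 0.047) = -1.3003
f(x_3) = 4*(-1.3003)^2 + 13*(-1.3003) + 1.18*|-1.3003| = -8.6065


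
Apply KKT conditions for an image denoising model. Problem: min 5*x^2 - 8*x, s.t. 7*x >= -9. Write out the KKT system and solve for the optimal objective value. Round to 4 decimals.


Step 1: Try lambda = 0 (constraint inactive).
Stationarity: 2*5*x - 8 = 0
x* = 8/(2*5) = 0.8
Check constraint: 7*0.8 = 5.6 >= -9 -- satisfied.
Step 2: Compute optimal value.
f(x*) = 5*0.8^2 - 8*0.8 = -3.2


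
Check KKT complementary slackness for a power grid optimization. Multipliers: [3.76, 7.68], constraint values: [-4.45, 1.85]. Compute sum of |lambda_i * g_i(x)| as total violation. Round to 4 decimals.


KKT complementary slackness check:
lambda_1 * g_1 = 3.76 * -4.45 = -16.732
lambda_2 * g_2 = 7.68 * 1.85 = 14.208
Total violation = 16.732 + 14.208 = 30.94


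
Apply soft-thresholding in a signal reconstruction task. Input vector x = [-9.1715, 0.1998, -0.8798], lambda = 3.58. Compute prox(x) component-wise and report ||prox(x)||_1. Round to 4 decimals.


Soft-thresholding with lambda = 3.58:
prox(-9.1715) = sign(-9.1715)*max(|-9.1715| - 3.58, 0) = -5.5915
prox(0.1998) = sign(0.1998)*max(|0.1998| - 3.58, 0) = 0.0
prox(-0.8798) = sign(-0.8798)*max(|-0.8798| - 3.58, 0) = 0.0
prox(x) = [-5.5915, 0.0, 0.0]
||prox(x)||_1 = 5.5915 + 0.0 + 0.0 = 5.5915


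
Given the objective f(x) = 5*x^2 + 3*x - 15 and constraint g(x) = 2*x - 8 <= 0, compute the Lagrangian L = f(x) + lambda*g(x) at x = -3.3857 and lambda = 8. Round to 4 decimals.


Step 1: Evaluate f(x).
f(-3.3857) = 5*(-3.3857)^2 + 3*(-3.3857) - 15 = 32.1577
Step 2: Evaluate g(x).
g(-3.3857) = 2*-3.3857 - 8 = -14.7714
Step 3: Compute Lagrangian.
L = 32.1577 + 8*-14.7714 = -86.0135


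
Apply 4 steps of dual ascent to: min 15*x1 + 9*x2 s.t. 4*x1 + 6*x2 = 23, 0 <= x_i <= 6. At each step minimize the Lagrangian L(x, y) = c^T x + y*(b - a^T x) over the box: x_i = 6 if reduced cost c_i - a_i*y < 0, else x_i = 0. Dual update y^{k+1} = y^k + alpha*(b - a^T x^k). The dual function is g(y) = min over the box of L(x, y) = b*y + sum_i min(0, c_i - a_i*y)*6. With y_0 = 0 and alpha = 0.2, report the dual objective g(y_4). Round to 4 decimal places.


Dual ascent for LP: min 15*x1 + 9*x2, 4*x1 + 6*x2 = 23, 0 <= x_i <= 6
Step 1: y^k = 0.0, reduced costs: (15.0, 9.0)
  x^k = (0.0, 0.0), subgradient = b - a^T x = 23.0
  y^{k+1} = 0.0 + 0.2*23.0 = 4.6
Step 2: y^k = 4.6, reduced costs: (-3.4, -18.6)
  x^k = (6.0, 6.0), subgradient = b - a^T x = -37.0
  y^{k+1} = 4.6 + 0.2*-37.0 = -2.8
Step 3: y^k = -2.8, reduced costs: (26.2, 25.8)
  x^k = (0.0, 0.0), subgradient = b - a^T x = 23.0
  y^{k+1} = -2.8 + 0.2*23.0 = 1.8
Step 4: y^k = 1.8, reduced costs: (7.8, -1.8)
  x^k = (0.0, 6.0), subgradient = b - a^T x = -13.0
  y^{k+1} = 1.8 + 0.2*-13.0 = -0.8
Dual objective at y_4 = -0.8: reduced costs (18.2, 13.8), box minimizer x = (0.0, 0.0)
g(y_4) = b*y + (c1 - a1*y)*x1 + (c2 - a2*y)*x2 = 23*(-0.8) + 18.2*0.0 + 13.8*0.0 = -18.4 + 0.0 + 0.0 = -18.4


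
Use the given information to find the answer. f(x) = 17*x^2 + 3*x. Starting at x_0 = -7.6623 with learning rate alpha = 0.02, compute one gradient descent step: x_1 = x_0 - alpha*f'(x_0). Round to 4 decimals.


We compute the gradient at x_0 and apply the update.
f'(x) = 34*x + 3
f'(-7.6623) = 34*-7.6623 + 3 = -257.5182
x_1 = -7.6623 - 0.02*-257.5182 = -2.5119


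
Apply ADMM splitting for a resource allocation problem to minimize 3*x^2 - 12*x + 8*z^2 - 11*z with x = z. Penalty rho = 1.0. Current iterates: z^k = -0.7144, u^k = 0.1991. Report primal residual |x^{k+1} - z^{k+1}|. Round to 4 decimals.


ADMM iteration with rho = 1.0, z^k = -0.7144, u^k = 0.1991
Step 1: x-update.
Minimize 3*x^2 - 12*x + (1.0/2)*(x + 0.7144 + 0.1991)^2
FOC: (2*3 + 1.0)*x = 12 + 1.0*(-0.7144 - 0.1991)
x^{k+1} = 1.5838
Step 2: z-update.
Minimize 8*z^2 - 11*z + (1.0/2)*(1.5838 - z + 0.1991)^2
FOC: (2*8 + 1.0)*z = 11 + 1.0*(1.5838 + 0.1991)
z^{k+1} = 0.7519
Step 3: u-update.
u^{k+1} = 0.1991 + 1.5838 - 0.7519 = 1.031
Step 4: Primal residual = |1.5838 - 0.7519| = 0.8319


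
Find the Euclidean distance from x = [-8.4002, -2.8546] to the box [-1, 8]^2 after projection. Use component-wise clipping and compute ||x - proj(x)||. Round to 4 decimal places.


Project each component onto [-1, 8].
clip(-8.4002) = -1.0, clip(-2.8546) = -1.0
Projection = [-1.0, -1.0]
Squared diffs: [54.763, 3.4395]
Distance = sqrt(58.2025) = 7.6291


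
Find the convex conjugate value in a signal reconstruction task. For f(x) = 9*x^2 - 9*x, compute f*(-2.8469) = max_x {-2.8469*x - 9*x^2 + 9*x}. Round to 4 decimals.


f*(y) = sup_x {y*x - a*x^2 - b*x} = sup_x {(y-b)*x - a*x^2}
FOC: (y - b) - 2a*x = 0 => x* = (y - b)/(2a)
x* = (-2.8469 + 9)/(2*9) = 0.3418
f*(-2.8469) = (y-b)^2/(4a) = (-2.8469 + 9)^2/(4*9)
= 37.8606/36 = 1.0517


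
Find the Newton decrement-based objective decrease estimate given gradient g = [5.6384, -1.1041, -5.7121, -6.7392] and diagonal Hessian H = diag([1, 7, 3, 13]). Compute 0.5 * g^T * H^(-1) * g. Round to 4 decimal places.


Step 1: H is diagonal, so H^(-1) * g = [5.6384, -0.1577, -1.904, -0.5184].
Step 2: g^T H^(-1) g = sum_i g_i^2 / H_ii
  = (5.6384)^2/1 + (-1.1041)^2/7 + (-5.7121)^2/3 + (-6.7392)^2/13
  = 31.7916 + 0.1741 + 10.876 + 3.4936 = 46.3353
Step 3: Objective decrease = 0.5 * g^T H^(-1) g = 23.1677


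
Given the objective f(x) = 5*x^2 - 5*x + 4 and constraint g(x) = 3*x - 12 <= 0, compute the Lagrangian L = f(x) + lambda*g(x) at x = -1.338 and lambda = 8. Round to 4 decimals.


Step 1: Evaluate f(x).
f(-1.338) = 5*(-1.338)^2 - 5*(-1.338) + 4 = 19.6412
Step 2: Evaluate g(x).
g(-1.338) = 3*-1.338 - 12 = -16.014
Step 3: Compute Lagrangian.
L = 19.6412 + 8*-16.014 = -108.4708


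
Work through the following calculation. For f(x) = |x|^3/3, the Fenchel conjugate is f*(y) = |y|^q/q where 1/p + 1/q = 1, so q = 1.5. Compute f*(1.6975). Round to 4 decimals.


The conjugate exponent q satisfies 1/p + 1/q = 1.
p = 3, so q = 3/(3 - 1) = 1.5
|y|^q = 1.6975^1.5 = 2.2116
f*(1.6975) = 2.2116 / 1.5 = 1.4744


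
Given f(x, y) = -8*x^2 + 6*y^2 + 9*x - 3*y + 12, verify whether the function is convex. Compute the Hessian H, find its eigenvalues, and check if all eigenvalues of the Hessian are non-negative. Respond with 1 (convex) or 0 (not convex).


The Hessian of f(x,y) = -8*x^2 + 6*y^2 + 9*x - 3*y + 12 is:
H = [[-16, 0], [0, 12]]
Trace = -16 + 12 = -4
Determinant = -16*12 - (0)^2 = -192
Discriminant = (-4)^2 - 4*-192 = 784.0
Eigenvalues: lambda_1 = -16.0, lambda_2 = 12.0
The function is not convex.

0


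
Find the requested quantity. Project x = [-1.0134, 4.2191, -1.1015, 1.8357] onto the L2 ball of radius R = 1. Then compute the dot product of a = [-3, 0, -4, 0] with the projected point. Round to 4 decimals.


Step 1: Compute ||x|| (intermediates to 6 decimals).
||x|| = sqrt((-1.0134)^2 + 4.2191^2 + (-1.1015)^2 + 1.8357^2) = 4.838479
Step 2: Project.
Since ||x|| > R, scale = R/||x|| = 1/4.838479 = 0.206677, proj(x) = scale * x
proj(x) = [-0.209446, 0.871991, -0.227655, 0.379397]
Step 3: Dot product.
a^T * proj(x) = -3*(-0.209446) + 0*0.871991 - 4*(-0.227655) + 0*0.379397 = 1.539


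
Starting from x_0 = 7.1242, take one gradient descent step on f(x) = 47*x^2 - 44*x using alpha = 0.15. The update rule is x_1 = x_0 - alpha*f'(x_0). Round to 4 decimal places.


We compute the gradient at x_0 and apply the update.
f'(x) = 94*x - 44
f'(7.1242) = 94*7.1242 - 44 = 625.6748
x_1 = 7.1242 - 0.15*625.6748 = -86.727


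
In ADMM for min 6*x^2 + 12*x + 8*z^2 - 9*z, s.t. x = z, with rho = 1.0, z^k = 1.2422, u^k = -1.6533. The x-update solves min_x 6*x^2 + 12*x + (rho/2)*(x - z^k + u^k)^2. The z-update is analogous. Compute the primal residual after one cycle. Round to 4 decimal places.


ADMM iteration with rho = 1.0, z^k = 1.2422, u^k = -1.6533
Step 1: x-update.
Minimize 6*x^2 + 12*x + (1.0/2)*(x - 1.2422 - 1.6533)^2
FOC: (2*6 + 1.0)*x = -12 + 1.0*(1.2422 + 1.6533)
x^{k+1} = -0.7003
Step 2: z-update.
Minimize 8*z^2 - 9*z + (1.0/2)*(-0.7003 - z - 1.6533)^2
FOC: (2*8 + 1.0)*z = 9 + 1.0*(-0.7003 - 1.6533)
z^{k+1} = 0.391
Step 3: u-update.
u^{k+1} = -1.6533 - 0.7003 - 0.391 = -2.7446
Step 4: Primal residual = |-0.7003 - 0.391| = 1.0913


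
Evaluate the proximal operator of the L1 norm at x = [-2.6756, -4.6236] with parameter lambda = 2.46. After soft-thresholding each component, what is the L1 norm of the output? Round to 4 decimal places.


Soft-thresholding with lambda = 2.46:
prox(-2.6756) = sign(-2.6756)*max(|-2.6756| - 2.46, 0) = -0.2156
prox(-4.6236) = sign(-4.6236)*max(|-4.6236| - 2.46, 0) = -2.1636
prox(x) = [-0.2156, -2.1636]
||prox(x)||_1 = 0.2156 + 2.1636 = 2.3792


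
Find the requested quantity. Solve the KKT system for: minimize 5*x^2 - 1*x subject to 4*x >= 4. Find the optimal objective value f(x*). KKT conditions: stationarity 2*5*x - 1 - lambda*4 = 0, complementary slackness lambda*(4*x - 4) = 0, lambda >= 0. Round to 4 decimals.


Step 1: Try lambda = 0 (constraint inactive).
x_unc = 1/(2*5) = 0.1
Check: 4*0.1 = 0.4 < 4 -- violated!
Step 2: Constraint must be active: 4*x = 4
x* = 4/4 = 1.0
lambda = (2*5*1.0 - 1)/4 = 2.25
Step 3: Compute optimal value.
f(x*) = 5*1.0^2 - 1*1.0 = 4.0


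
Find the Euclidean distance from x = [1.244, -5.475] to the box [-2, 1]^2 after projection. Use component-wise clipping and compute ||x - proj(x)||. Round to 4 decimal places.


Project each component onto [-2, 1].
clip(1.244) = 1.0, clip(-5.475) = -2.0
Projection = [1.0, -2.0]
Squared diffs: [0.0595, 12.0756]
Distance = sqrt(12.1351) = 3.4836


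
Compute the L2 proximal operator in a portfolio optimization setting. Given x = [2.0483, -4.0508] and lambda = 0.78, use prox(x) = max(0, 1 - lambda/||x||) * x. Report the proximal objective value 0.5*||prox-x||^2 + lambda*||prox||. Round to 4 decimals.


Step 1: Compute ||x||.
||x|| = 4.5392
Step 2: Compute scaling factor.
scale = max(0, 1 - 0.78/4.5392) = 0.8282
Step 3: prox(x) = [1.6963, -3.3547]
||prox(x)|| = 3.7592
Step 4: Proximal objective.
0.5*||prox-x||^2 = 0.3042
lambda*||prox|| = 2.9322
Total = 3.2364


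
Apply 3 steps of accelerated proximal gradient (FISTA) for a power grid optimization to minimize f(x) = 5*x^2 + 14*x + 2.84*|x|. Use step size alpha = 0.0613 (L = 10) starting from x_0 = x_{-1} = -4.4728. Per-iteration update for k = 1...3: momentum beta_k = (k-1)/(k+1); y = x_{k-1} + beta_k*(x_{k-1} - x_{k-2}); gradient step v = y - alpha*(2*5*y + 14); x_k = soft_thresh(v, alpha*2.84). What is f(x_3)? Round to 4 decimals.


FISTA on f(x) = 5*x^2 + 14*x + 2.84*|x|
L = 10, alpha = 0.0613
Iteration 1: beta = 0.0, y = -4.4728 + 0.0*(-4.4728 + 4.4728) = -4.4728
  grad(y) = -30.728, v = y - alpha*grad = -2.5892
  prox(v) = soft_thresh(-2.5892, 0.1741) = -2.4151
Iteration 2: beta = 0.3333, y = -2.4151 + 0.3333*(-2.4151 + 4.4728) = -1.7292
  grad(y) = -3.2918, v = y - alpha*grad = -1.5274
  prox(v) = soft_thresh(-1.5274, 0.1741) = -1.3533
Iteration 3: beta = 0.5, y = -1.3533 + 0.5*(-1.3533 + 2.4151) = -0.8224
  grad(y) = 5.7759, v = y - alpha*grad = -1.1765
  prox(v) = soft_thresh(-1.1765, 0.1741) = -1.0024
f(x_3) = 5*(-1.0024)^2 + 14*(-1.0024) + 2.84*|-1.0024| = -6.1627


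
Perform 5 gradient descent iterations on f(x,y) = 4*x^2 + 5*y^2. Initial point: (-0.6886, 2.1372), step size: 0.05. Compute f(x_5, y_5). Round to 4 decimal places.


Gradient descent on f(x,y) = 4*x^2 + 5*y^2.
Starting point: (-0.6886, 2.1372), alpha = 0.05
Step 1: grad_x = 2*4*-0.6886 = -5.5088, grad_y = 2*5*2.1372 = 21.372
  x_1 = -0.6886 - 0.05*-5.5088 = -0.4132
  y_1 = 2.1372 - 0.05*21.372 = 1.0686
Step 2: grad_x = 2*4*-0.4132 = -3.3053, grad_y = 2*5*1.0686 = 10.686
  x_2 = -0.4132 - 0.05*-3.3053 = -0.2479
  y_2 = 1.0686 - 0.05*10.686 = 0.5343
Step 3: grad_x = 2*4*-0.2479 = -1.9832, grad_y = 2*5*0.5343 = 5.343
  x_3 = -0.2479 - 0.05*-1.9832 = -0.1487
  y_3 = 0.5343 - 0.05*5.343 = 0.2672
Step 4: grad_x = 2*4*-0.1487 = -1.1899, grad_y = 2*5*0.2672 = 2.6715
  x_4 = -0.1487 - 0.05*-1.1899 = -0.0892
  y_4 = 0.2672 - 0.05*2.6715 = 0.1336
Step 5: grad_x = 2*4*-0.0892 = -0.7139, grad_y = 2*5*0.1336 = 1.3358
  x_5 = -0.0892 - 0.05*-0.7139 = -0.0535
  y_5 = 0.1336 - 0.05*1.3358 = 0.0668
f(-0.0535, 0.0668) = 4*(-0.0535)^2 + 5*0.0668^2 = 0.0338


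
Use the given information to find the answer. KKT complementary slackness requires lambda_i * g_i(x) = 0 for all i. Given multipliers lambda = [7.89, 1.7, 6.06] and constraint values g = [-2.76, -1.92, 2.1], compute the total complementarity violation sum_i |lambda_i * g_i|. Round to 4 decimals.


KKT complementary slackness check:
lambda_1 * g_1 = 7.89 * -2.76 = -21.7764
lambda_2 * g_2 = 1.7 * -1.92 = -3.264
lambda_3 * g_3 = 6.06 * 2.1 = 12.726
Total violation = 21.7764 + 3.264 + 12.726 = 37.7664


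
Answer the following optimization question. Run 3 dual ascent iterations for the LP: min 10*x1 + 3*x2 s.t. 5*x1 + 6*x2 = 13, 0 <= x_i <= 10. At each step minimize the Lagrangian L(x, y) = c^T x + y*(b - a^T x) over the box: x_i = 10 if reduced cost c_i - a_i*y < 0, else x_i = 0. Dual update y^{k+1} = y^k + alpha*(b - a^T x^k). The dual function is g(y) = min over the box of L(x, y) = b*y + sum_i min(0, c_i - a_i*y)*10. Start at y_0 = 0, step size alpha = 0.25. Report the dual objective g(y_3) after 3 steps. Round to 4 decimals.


Dual ascent for LP: min 10*x1 + 3*x2, 5*x1 + 6*x2 = 13, 0 <= x_i <= 10
Step 1: y^k = 0.0, reduced costs: (10.0, 3.0)
  x^k = (0.0, 0.0), subgradient = b - a^T x = 13.0
  y^{k+1} = 0.0 + 0.25*13.0 = 3.25
Step 2: y^k = 3.25, reduced costs: (-6.25, -16.5)
  x^k = (10.0, 10.0), subgradient = b - a^T x = -97.0
  y^{k+1} = 3.25 + 0.25*-97.0 = -21.0
Step 3: y^k = -21.0, reduced costs: (115.0, 129.0)
  x^k = (0.0, 0.0), subgradient = b - a^T x = 13.0
  y^{k+1} = -21.0 + 0.25*13.0 = -17.75
Dual objective at y_3 = -17.75: reduced costs (98.75, 109.5), box minimizer x = (0.0, 0.0)
g(y_3) = b*y + (c1 - a1*y)*x1 + (c2 - a2*y)*x2 = 13*(-17.75) + 98.75*0.0 + 109.5*0.0 = -230.75 + 0.0 + 0.0 = -230.75


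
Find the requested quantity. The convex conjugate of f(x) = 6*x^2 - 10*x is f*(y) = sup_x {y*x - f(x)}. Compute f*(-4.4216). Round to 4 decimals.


f*(y) = sup_x {y*x - a*x^2 - b*x} = sup_x {(y-b)*x - a*x^2}
FOC: (y - b) - 2a*x = 0 => x* = (y - b)/(2a)
x* = (-4.4216 + 10)/(2*6) = 0.4649
f*(-4.4216) = (y-b)^2/(4a) = (-4.4216 + 10)^2/(4*6)
= 31.1185/24 = 1.2966


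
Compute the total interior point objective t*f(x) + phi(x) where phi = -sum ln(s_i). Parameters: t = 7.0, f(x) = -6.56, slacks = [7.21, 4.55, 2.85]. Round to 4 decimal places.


Step 1: Compute log-barrier.
ln values: [1.9755, 1.5151, 1.0473]
phi = -(1.9755 + 1.5151 + 1.0473) = -4.5379
Step 2: Compute augmented objective.
t*f(x) = 7.0*-6.56 = -45.92
Total = -45.92 - 4.5379 = -50.4579


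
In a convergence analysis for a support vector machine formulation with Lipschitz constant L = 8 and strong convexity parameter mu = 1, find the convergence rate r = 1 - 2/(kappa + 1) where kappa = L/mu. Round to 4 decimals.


Step 1: Compute the condition number.
kappa = L/mu = 8/1 = 8.0
Step 2: Compute the convergence rate.
r = 1 - 2/(kappa + 1) = 1 - 2*mu/(L + mu) = (L - mu)/(L + mu) = 7/9 = 0.7778


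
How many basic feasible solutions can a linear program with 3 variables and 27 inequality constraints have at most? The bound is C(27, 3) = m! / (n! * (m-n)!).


Each vertex corresponds to some choice of n active constraints out of m, so the number of vertices is at most C(m, n) = m! / (n!(m-n)!).
m = 27, n = 3
Numerator: 27 * 26 * 25
Denominator: 3! = 6
C(27, 3) = 2925


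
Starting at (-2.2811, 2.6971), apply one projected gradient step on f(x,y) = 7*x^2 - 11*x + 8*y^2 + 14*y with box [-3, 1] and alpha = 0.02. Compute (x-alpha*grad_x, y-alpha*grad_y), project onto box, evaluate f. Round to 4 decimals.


Step 1: Compute gradient at (-2.2811, 2.6971).
grad_x = 2*7*-2.2811 - 11 = -42.9354
grad_y = 2*8*2.6971 + 14 = 57.1536
Step 2: Gradient step.
x_raw = -2.2811 - 0.02*-42.9354 = -1.4224
y_raw = 2.6971 - 0.02*57.1536 = 1.554
Step 3: Project onto [-3, 1].
x_proj = clip(-1.4224) = -1.4224
y_proj = clip(1.554) = 1.0
Step 4: Evaluate f.
f(-1.4224, 1.0) = 51.8087


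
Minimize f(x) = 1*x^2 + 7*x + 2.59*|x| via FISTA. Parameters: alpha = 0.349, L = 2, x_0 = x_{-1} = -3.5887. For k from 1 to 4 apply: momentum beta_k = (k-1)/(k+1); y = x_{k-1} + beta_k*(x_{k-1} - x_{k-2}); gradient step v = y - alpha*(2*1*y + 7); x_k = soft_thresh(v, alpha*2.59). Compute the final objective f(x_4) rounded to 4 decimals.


FISTA on f(x) = 1*x^2 + 7*x + 2.59*|x|
L = 2, alpha = 0.349
Iteration 1: beta = 0.0, y = -3.5887 + 0.0*(-3.5887 + 3.5887) = -3.5887
  grad(y) = -0.1774, v = y - alpha*grad = -3.5268
  prox(v) = soft_thresh(-3.5268, 0.9039) = -2.6229
Iteration 2: beta = 0.3333, y = -2.6229 + 0.3333*(-2.6229 + 3.5887) = -2.3009
  grad(y) = 2.3981, v = y - alpha*grad = -3.1379
  prox(v) = soft_thresh(-3.1379, 0.9039) = -2.234
Iteration 3: beta = 0.5, y = -2.234 + 0.5*(-2.234 + 2.6229) = -2.0395
  grad(y) = 2.921, v = y - alpha*grad = -3.0589
  prox(v) = soft_thresh(-3.0589, 0.9039) = -2.155
Iteration 4: beta = 0.6, y = -2.155 + 0.6*(-2.155 + 2.234) = -2.1077
  grad(y) = 2.7847, v = y - alpha*grad = -3.0795
  prox(v) = soft_thresh(-3.0795, 0.9039) = -2.1756
f(x_4) = 1*(-2.1756)^2 + 7*(-2.1756) + 2.59*|-2.1756| = -4.8612


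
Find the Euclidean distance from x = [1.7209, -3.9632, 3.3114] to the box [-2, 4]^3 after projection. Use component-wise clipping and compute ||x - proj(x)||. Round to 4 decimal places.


Project each component onto [-2, 4].
clip(1.7209) = 1.7209, clip(-3.9632) = -2.0, clip(3.3114) = 3.3114
Projection = [1.7209, -2.0, 3.3114]
Squared diffs: [0.0, 3.8542, 0.0]
Distance = sqrt(3.8542) = 1.9632


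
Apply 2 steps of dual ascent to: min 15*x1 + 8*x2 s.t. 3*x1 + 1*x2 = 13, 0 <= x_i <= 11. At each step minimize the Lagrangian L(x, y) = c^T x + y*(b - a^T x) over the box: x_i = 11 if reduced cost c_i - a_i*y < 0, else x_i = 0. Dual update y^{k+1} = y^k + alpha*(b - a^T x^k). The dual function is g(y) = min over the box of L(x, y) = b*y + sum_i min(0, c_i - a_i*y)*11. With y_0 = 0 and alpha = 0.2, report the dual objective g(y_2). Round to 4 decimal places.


Dual ascent for LP: min 15*x1 + 8*x2, 3*x1 + 1*x2 = 13, 0 <= x_i <= 11
Step 1: y^k = 0.0, reduced costs: (15.0, 8.0)
  x^k = (0.0, 0.0), subgradient = b - a^T x = 13.0
  y^{k+1} = 0.0 + 0.2*13.0 = 2.6
Step 2: y^k = 2.6, reduced costs: (7.2, 5.4)
  x^k = (0.0, 0.0), subgradient = b - a^T x = 13.0
  y^{k+1} = 2.6 + 0.2*13.0 = 5.2
Dual objective at y_2 = 5.2: reduced costs (-0.6, 2.8), box minimizer x = (11.0, 0.0)
g(y_2) = b*y + (c1 - a1*y)*x1 + (c2 - a2*y)*x2 = 13*5.2 + (-0.6)*11.0 + 2.8*0.0 = 67.6 - 6.6 + 0.0 = 61.0


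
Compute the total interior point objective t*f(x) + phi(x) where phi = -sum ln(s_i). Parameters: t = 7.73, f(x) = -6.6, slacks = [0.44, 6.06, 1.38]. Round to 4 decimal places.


Step 1: Compute log-barrier.
ln values: [-0.821, 1.8017, 0.3221]
phi = -(-0.821 + 1.8017 + 0.3221) = -1.3028
Step 2: Compute augmented objective.
t*f(x) = 7.73*-6.6 = -51.018
Total = -51.018 - 1.3028 = -52.3208


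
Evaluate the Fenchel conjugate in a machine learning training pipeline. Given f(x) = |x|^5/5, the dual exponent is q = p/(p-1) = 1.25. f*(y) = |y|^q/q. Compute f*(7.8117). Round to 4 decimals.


The conjugate exponent q satisfies 1/p + 1/q = 1.
p = 5, so q = 5/(5 - 1) = 1.25
|y|^q = 7.8117^1.25 = 13.0597
f*(7.8117) = 13.0597 / 1.25 = 10.4477


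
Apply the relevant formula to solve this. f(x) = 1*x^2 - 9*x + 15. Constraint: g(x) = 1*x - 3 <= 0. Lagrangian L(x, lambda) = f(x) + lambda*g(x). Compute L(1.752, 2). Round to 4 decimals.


Step 1: Evaluate f(x).
f(1.752) = 1*1.752^2 - 9*1.752 + 15 = 2.3015
Step 2: Evaluate g(x).
g(1.752) = 1*1.752 - 3 = -1.248
Step 3: Compute Lagrangian.
L = 2.3015 + 2*-1.248 = -0.1945


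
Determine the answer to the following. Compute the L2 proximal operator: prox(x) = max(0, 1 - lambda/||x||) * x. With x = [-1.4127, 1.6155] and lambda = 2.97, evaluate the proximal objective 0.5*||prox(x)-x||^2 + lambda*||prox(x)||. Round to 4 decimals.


Step 1: Compute ||x||.
||x|| = 2.1461
Step 2: Compute scaling factor.
scale = max(0, 1 - 2.97/2.1461) = 0.0
Step 3: prox(x) = [-0.0, 0.0]
||prox(x)|| = 0.0
Step 4: Proximal objective.
0.5*||prox-x||^2 = 2.3028
lambda*||prox|| = 0.0
Total = 2.3028


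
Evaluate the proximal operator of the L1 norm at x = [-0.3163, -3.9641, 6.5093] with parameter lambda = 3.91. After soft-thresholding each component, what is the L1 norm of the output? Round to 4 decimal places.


Soft-thresholding with lambda = 3.91:
prox(-0.3163) = sign(-0.3163)*max(|-0.3163| - 3.91, 0) = 0.0
prox(-3.9641) = sign(-3.9641)*max(|-3.9641| - 3.91, 0) = -0.0541
prox(6.5093) = sign(6.5093)*max(|6.5093| - 3.91, 0) = 2.5993
prox(x) = [0.0, -0.0541, 2.5993]
||prox(x)||_1 = 0.0 + 0.0541 + 2.5993 = 2.6534


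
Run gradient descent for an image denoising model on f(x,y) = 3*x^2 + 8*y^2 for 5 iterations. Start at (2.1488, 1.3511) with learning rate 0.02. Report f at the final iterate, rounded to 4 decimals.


Gradient descent on f(x,y) = 3*x^2 + 8*y^2.
Starting point: (2.1488, 1.3511), alpha = 0.02
Step 1: grad_x = 2*3*2.1488 = 12.8928, grad_y = 2*8*1.3511 = 21.6176
  x_1 = 2.1488 - 0.02*12.8928 = 1.8909
  y_1 = 1.3511 - 0.02*21.6176 = 0.9187
Step 2: grad_x = 2*3*1.8909 = 11.3457, grad_y = 2*8*0.9187 = 14.7
  x_2 = 1.8909 - 0.02*11.3457 = 1.664
  y_2 = 0.9187 - 0.02*14.7 = 0.6247
Step 3: grad_x = 2*3*1.664 = 9.9842, grad_y = 2*8*0.6247 = 9.996
  x_3 = 1.664 - 0.02*9.9842 = 1.4643
  y_3 = 0.6247 - 0.02*9.996 = 0.4248
Step 4: grad_x = 2*3*1.4643 = 8.7861, grad_y = 2*8*0.4248 = 6.7973
  x_4 = 1.4643 - 0.02*8.7861 = 1.2886
  y_4 = 0.4248 - 0.02*6.7973 = 0.2889
Step 5: grad_x = 2*3*1.2886 = 7.7318, grad_y = 2*8*0.2889 = 4.6221
  x_5 = 1.2886 - 0.02*7.7318 = 1.134
  y_5 = 0.2889 - 0.02*4.6221 = 0.1964
f(1.134, 0.1964) = 3*1.134^2 + 8*0.1964^2 = 4.1665


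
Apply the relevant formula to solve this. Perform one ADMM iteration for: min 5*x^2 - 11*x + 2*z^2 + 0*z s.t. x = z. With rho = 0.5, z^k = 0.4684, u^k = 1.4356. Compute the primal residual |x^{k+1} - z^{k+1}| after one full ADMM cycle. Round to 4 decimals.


ADMM iteration with rho = 0.5, z^k = 0.4684, u^k = 1.4356
Step 1: x-update.
Minimize 5*x^2 - 11*x + (0.5/2)*(x - 0.4684 + 1.4356)^2
FOC: (2*5 + 0.5)*x = 11 + 0.5*(0.4684 - 1.4356)
x^{k+1} = 1.0016
Step 2: z-update.
Minimize 2*z^2 + 0*z + (0.5/2)*(1.0016 - z + 1.4356)^2
FOC: (2*2 + 0.5)*z = 0 + 0.5*(1.0016 + 1.4356)
z^{k+1} = 0.2708
Step 3: u-update.
u^{k+1} = 1.4356 + 1.0016 - 0.2708 = 2.1664
Step 4: Primal residual = |1.0016 - 0.2708| = 0.7308


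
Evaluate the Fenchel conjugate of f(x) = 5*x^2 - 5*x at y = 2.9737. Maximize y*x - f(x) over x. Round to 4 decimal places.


f*(y) = sup_x {y*x - a*x^2 - b*x} = sup_x {(y-b)*x - a*x^2}
FOC: (y - b) - 2a*x = 0 => x* = (y - b)/(2a)
x* = (2.9737 + 5)/(2*5) = 0.7974
f*(2.9737) = (y-b)^2/(4a) = (2.9737 + 5)^2/(4*5)
= 63.5799/20 = 3.179


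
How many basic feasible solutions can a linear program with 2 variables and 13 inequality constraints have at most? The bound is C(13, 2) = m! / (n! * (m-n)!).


Each vertex corresponds to some choice of n active constraints out of m, so the number of vertices is at most C(m, n) = m! / (n!(m-n)!).
m = 13, n = 2
Numerator: 13 * 12
Denominator: 2! = 2
C(13, 2) = 78


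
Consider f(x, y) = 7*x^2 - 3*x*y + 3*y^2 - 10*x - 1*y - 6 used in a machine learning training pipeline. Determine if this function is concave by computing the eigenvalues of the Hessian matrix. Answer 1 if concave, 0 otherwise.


The Hessian of f(x,y) = 7*x^2 - 3*x*y + 3*y^2 - 10*x - 1*y - 6 is:
H = [[14, -3], [-3, 6]]
Trace = 14 + 6 = 20
Determinant = 14*6 - (-3)^2 = 75
Discriminant = (20)^2 - 4*75 = 100.0
Eigenvalues: lambda_1 = 5.0, lambda_2 = 15.0
The function is not concave.

0


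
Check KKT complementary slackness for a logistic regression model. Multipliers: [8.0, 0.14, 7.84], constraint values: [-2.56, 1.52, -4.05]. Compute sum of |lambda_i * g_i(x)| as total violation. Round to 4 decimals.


KKT complementary slackness check:
lambda_1 * g_1 = 8.0 * -2.56 = -20.48
lambda_2 * g_2 = 0.14 * 1.52 = 0.2128
lambda_3 * g_3 = 7.84 * -4.05 = -31.752
Total violation = 20.48 + 0.2128 + 31.752 = 52.4448


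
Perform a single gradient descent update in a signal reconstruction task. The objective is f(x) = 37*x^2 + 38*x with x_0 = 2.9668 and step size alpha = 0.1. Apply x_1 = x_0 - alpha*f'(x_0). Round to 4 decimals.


We compute the gradient at x_0 and apply the update.
f'(x) = 74*x + 38
f'(2.9668) = 74*2.9668 + 38 = 257.5432
x_1 = 2.9668 - 0.1*257.5432 = -22.7875


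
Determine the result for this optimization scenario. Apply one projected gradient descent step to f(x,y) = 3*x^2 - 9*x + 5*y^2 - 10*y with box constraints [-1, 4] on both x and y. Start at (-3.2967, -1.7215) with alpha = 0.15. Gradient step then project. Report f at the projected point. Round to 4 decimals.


Step 1: Compute gradient at (-3.2967, -1.7215).
grad_x = 2*3*-3.2967 - 9 = -28.7802
grad_y = 2*5*-1.7215 - 10 = -27.215
Step 2: Gradient step.
x_raw = -3.2967 - 0.15*-28.7802 = 1.0203
y_raw = -1.7215 - 0.15*-27.215 = 2.3608
Step 3: Project onto [-1, 4].
x_proj = clip(1.0203) = 1.0203
y_proj = clip(2.3608) = 2.3608
Step 4: Evaluate f.
f(1.0203, 2.3608) = -1.8015


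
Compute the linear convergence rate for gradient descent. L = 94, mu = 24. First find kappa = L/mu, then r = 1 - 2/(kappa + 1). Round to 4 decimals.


Step 1: Compute the condition number.
kappa = L/mu = 94/24 = 3.9167
Step 2: Compute the convergence rate.
r = 1 - 2/(kappa + 1) = 1 - 2*mu/(L + mu) = (L - mu)/(L + mu) = 70/118 = 0.5932


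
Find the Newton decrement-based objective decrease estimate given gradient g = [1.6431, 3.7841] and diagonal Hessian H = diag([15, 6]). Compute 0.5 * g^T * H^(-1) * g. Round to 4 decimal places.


Step 1: H is diagonal, so H^(-1) * g = [0.1095, 0.6307].
Step 2: g^T H^(-1) g = sum_i g_i^2 / H_ii
  = (1.6431)^2/15 + (3.7841)^2/6
  = 0.18 + 2.3866 = 2.5666
Step 3: Objective decrease = 0.5 * g^T H^(-1) g = 1.2833


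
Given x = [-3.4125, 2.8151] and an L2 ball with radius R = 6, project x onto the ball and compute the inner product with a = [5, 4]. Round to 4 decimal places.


Step 1: Compute ||x|| (intermediates to 6 decimals).
||x|| = sqrt((-3.4125)^2 + 2.8151^2) = 4.423793
Step 2: Project.
Since ||x|| <= R, proj = x (no scaling needed).
proj(x) = [-3.4125, 2.8151]
Step 3: Dot product.
a^T * proj(x) = 5*(-3.4125) + 4*2.8151 = -5.8021


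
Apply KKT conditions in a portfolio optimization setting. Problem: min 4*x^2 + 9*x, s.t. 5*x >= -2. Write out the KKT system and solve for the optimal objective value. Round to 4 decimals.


Step 1: Try lambda = 0 (constraint inactive).
x_unc = -9/(2*4) = -1.125
Check: 5*-1.125 = -5.625 < -2 -- violated!
Step 2: Constraint must be active: 5*x = -2
x* = -2/5 = -0.4
lambda = (2*4*(-0.4) + 9)/5 = 1.16
Step 3: Compute optimal value.
f(x*) = 4*(-0.4)^2 + 9*(-0.4) = -2.96


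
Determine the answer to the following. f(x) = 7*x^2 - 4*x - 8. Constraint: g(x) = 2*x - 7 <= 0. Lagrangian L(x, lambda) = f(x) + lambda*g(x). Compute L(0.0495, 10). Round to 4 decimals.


Step 1: Evaluate f(x).
f(0.0495) = 7*0.0495^2 - 4*0.0495 - 8 = -8.1808
Step 2: Evaluate g(x).
g(0.0495) = 2*0.0495 - 7 = -6.901
Step 3: Compute Lagrangian.
L = -8.1808 + 10*-6.901 = -77.1908


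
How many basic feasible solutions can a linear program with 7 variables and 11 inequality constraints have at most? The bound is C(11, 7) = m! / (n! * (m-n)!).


Each vertex corresponds to some choice of n active constraints out of m, so the number of vertices is at most C(m, n) = m! / (n!(m-n)!).
m = 11, n = 7
Numerator: 11 * 10 * 9 * 8 * 7 * 6 * 5
Denominator: 7! = 5040
C(11, 7) = 330


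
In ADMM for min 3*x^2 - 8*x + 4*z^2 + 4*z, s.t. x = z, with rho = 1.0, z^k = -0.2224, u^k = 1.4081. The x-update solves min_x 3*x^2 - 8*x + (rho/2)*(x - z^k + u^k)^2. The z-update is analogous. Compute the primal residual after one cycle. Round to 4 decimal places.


ADMM iteration with rho = 1.0, z^k = -0.2224, u^k = 1.4081
Step 1: x-update.
Minimize 3*x^2 - 8*x + (1.0/2)*(x + 0.2224 + 1.4081)^2
FOC: (2*3 + 1.0)*x = 8 + 1.0*(-0.2224 - 1.4081)
x^{k+1} = 0.9099
Step 2: z-update.
Minimize 4*z^2 + 4*z + (1.0/2)*(0.9099 - z + 1.4081)^2
FOC: (2*4 + 1.0)*z = -4 + 1.0*(0.9099 + 1.4081)
z^{k+1} = -0.1869
Step 3: u-update.
u^{k+1} = 1.4081 + 0.9099 + 0.1869 = 2.5049
Step 4: Primal residual = |0.9099 + 0.1869| = 1.0968


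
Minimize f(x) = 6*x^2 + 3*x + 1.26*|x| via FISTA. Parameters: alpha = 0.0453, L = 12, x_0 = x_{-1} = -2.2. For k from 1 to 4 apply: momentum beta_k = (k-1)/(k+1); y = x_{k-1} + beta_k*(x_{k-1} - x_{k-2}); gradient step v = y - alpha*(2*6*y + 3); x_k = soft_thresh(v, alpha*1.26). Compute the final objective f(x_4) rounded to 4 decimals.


FISTA on f(x) = 6*x^2 + 3*x + 1.26*|x|
L = 12, alpha = 0.0453
Iteration 1: beta = 0.0, y = -2.2 + 0.0*(-2.2 + 2.2) = -2.2
  grad(y) = -23.4, v = y - alpha*grad = -1.14
  prox(v) = soft_thresh(-1.14, 0.0571) = -1.0829
Iteration 2: beta = 0.3333, y = -1.0829 + 0.3333*(-1.0829 + 2.2) = -0.7105
  grad(y) = -5.5264, v = y - alpha*grad = -0.4602
  prox(v) = soft_thresh(-0.4602, 0.0571) = -0.4031
Iteration 3: beta = 0.5, y = -0.4031 + 0.5*(-0.4031 + 1.0829) = -0.0632
  grad(y) = 2.2414, v = y - alpha*grad = -0.1648
  prox(v) = soft_thresh(-0.1648, 0.0571) = -0.1077
Iteration 4: beta = 0.6, y = -0.1077 + 0.6*(-0.1077 + 0.4031) = 0.0696
  grad(y) = 3.8351, v = y - alpha*grad = -0.1041
  prox(v) = soft_thresh(-0.1041, 0.0571) = -0.0471
f(x_4) = 6*(-0.0471)^2 + 3*(-0.0471) + 1.26*|-0.0471| = -0.0686


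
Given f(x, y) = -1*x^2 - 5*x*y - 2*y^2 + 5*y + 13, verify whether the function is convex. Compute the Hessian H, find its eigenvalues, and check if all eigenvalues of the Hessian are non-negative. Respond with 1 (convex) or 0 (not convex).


The Hessian of f(x,y) = -1*x^2 - 5*x*y - 2*y^2 + 5*y + 13 is:
H = [[-2, -5], [-5, -4]]
Trace = -2 - 4 = -6
Determinant = -2*-4 - (-5)^2 = -17
Discriminant = (-6)^2 - 4*-17 = 104.0
Eigenvalues: lambda_1 = -8.099, lambda_2 = 2.099
The function is not convex.

0


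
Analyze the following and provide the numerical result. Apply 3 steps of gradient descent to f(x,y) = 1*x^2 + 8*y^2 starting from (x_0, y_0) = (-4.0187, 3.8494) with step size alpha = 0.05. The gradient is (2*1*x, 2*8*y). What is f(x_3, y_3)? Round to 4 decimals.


Gradient descent on f(x,y) = 1*x^2 + 8*y^2.
Starting point: (-4.0187, 3.8494), alpha = 0.05
Step 1: grad_x = 2*1*-4.0187 = -8.0374, grad_y = 2*8*3.8494 = 61.5904
  x_1 = -4.0187 - 0.05*-8.0374 = -3.6168
  y_1 = 3.8494 - 0.05*61.5904 = 0.7699
Step 2: grad_x = 2*1*-3.6168 = -7.2337, grad_y = 2*8*0.7699 = 12.3181
  x_2 = -3.6168 - 0.05*-7.2337 = -3.2551
  y_2 = 0.7699 - 0.05*12.3181 = 0.154
Step 3: grad_x = 2*1*-3.2551 = -6.5103, grad_y = 2*8*0.154 = 2.4636
  x_3 = -3.2551 - 0.05*-6.5103 = -2.9296
  y_3 = 0.154 - 0.05*2.4636 = 0.0308
f(-2.9296, 0.0308) = 1*(-2.9296)^2 + 8*0.0308^2 = 8.5903


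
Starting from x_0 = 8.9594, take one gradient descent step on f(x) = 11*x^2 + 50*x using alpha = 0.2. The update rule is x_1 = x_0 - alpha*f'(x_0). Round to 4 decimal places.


We compute the gradient at x_0 and apply the update.
f'(x) = 22*x + 50
f'(8.9594) = 22*8.9594 + 50 = 247.1068
x_1 = 8.9594 - 0.2*247.1068 = -40.462


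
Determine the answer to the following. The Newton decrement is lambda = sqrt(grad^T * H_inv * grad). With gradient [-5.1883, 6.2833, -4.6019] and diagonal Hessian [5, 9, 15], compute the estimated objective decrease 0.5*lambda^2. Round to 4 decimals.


Step 1: H is diagonal, so H^(-1) * g = [-1.0377, 0.6981, -0.3068].
Step 2: g^T H^(-1) g = sum_i g_i^2 / H_ii
  = (-5.1883)^2/5 + (6.2833)^2/9 + (-4.6019)^2/15
  = 5.3837 + 4.3867 + 1.4118 = 11.1822
Step 3: Objective decrease = 0.5 * g^T H^(-1) g = 5.5911


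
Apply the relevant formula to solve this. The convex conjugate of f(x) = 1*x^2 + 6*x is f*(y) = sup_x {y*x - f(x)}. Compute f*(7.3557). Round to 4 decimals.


f*(y) = sup_x {y*x - a*x^2 - b*x} = sup_x {(y-b)*x - a*x^2}
FOC: (y - b) - 2a*x = 0 => x* = (y - b)/(2a)
x* = (7.3557 - 6)/(2*1) = 0.6779
f*(7.3557) = (y-b)^2/(4a) = (7.3557 - 6)^2/(4*1)
= 1.8379/4 = 0.4595


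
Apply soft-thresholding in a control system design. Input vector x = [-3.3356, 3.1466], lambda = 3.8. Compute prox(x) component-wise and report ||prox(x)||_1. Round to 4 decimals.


Soft-thresholding with lambda = 3.8:
prox(-3.3356) = sign(-3.3356)*max(|-3.3356| - 3.8, 0) = 0.0
prox(3.1466) = sign(3.1466)*max(|3.1466| - 3.8, 0) = 0.0
prox(x) = [0.0, 0.0]
||prox(x)||_1 = 0.0 + 0.0 = 0.0


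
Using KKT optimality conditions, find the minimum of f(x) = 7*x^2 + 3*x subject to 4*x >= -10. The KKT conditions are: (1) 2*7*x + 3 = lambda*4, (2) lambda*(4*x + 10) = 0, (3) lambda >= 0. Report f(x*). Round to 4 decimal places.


Step 1: Try lambda = 0 (constraint inactive).
Stationarity: 2*7*x + 3 = 0
x* = -3/(2*7) = -3/14 = -0.2143 (rounded; the exact value -3/14 is used below)
Check constraint: 4*-0.2143 = -0.8572 >= -10 -- satisfied.
Step 2: Compute optimal value.
f(x*) = 7*(-3/14)^2 + 3*(-3/14) = -0.3214


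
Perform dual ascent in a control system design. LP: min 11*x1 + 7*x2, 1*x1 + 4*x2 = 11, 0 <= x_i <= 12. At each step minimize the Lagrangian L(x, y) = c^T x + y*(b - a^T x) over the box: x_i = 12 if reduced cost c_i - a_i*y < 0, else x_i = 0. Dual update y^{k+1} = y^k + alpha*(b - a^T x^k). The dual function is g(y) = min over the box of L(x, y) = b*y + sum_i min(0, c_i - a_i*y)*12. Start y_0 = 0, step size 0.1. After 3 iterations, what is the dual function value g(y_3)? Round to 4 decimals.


Dual ascent for LP: min 11*x1 + 7*x2, 1*x1 + 4*x2 = 11, 0 <= x_i <= 12
Step 1: y^k = 0.0, reduced costs: (11.0, 7.0)
  x^k = (0.0, 0.0), subgradient = b - a^T x = 11.0
  y^{k+1} = 0.0 + 0.1*11.0 = 1.1
Step 2: y^k = 1.1, reduced costs: (9.9, 2.6)
  x^k = (0.0, 0.0), subgradient = b - a^T x = 11.0
  y^{k+1} = 1.1 + 0.1*11.0 = 2.2
Step 3: y^k = 2.2, reduced costs: (8.8, -1.8)
  x^k = (0.0, 12.0), subgradient = b - a^T x = -37.0
  y^{k+1} = 2.2 + 0.1*-37.0 = -1.5
Dual objective at y_3 = -1.5: reduced costs (12.5, 13.0), box minimizer x = (0.0, 0.0)
g(y_3) = b*y + (c1 - a1*y)*x1 + (c2 - a2*y)*x2 = 11*(-1.5) + 12.5*0.0 + 13.0*0.0 = -16.5 + 0.0 + 0.0 = -16.5


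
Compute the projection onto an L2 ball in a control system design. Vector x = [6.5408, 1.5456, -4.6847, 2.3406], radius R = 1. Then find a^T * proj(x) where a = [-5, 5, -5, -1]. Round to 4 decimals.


Step 1: Compute ||x|| (intermediates to 6 decimals).
||x|| = sqrt(6.5408^2 + 1.5456^2 + (-4.6847)^2 + 2.3406^2) = 8.520315
Step 2: Project.
Since ||x|| > R, scale = R/||x|| = 1/8.520315 = 0.117367, proj(x) = scale * x
proj(x) = [0.767674, 0.181402, -0.549829, 0.274709]
Step 3: Dot product.
a^T * proj(x) = -5*0.767674 + 5*0.181402 - 5*(-0.549829) - 1*0.274709 = -0.4569


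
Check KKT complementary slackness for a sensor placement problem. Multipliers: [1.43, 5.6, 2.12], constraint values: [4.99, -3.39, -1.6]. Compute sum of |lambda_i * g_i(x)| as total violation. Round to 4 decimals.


KKT complementary slackness check:
lambda_1 * g_1 = 1.43 * 4.99 = 7.1357
lambda_2 * g_2 = 5.6 * -3.39 = -18.984
lambda_3 * g_3 = 2.12 * -1.6 = -3.392
Total violation = 7.1357 + 18.984 + 3.392 = 29.5117


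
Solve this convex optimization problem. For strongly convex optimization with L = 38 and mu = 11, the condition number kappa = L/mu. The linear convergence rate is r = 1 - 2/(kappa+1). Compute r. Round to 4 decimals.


Step 1: Compute the condition number.
kappa = L/mu = 38/11 = 3.4545
Step 2: Compute the convergence rate.
r = 1 - 2/(kappa + 1) = 1 - 2*mu/(L + mu) = (L - mu)/(L + mu) = 27/49 = 0.551


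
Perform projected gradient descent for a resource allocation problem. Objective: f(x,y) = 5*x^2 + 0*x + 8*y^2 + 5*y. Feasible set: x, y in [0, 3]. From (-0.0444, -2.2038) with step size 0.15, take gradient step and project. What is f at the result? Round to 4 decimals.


Step 1: Compute gradient at (-0.0444, -2.2038).
grad_x = 2*5*-0.0444 + 0 = -0.444
grad_y = 2*8*-2.2038 + 5 = -30.2608
Step 2: Gradient step.
x_raw = -0.0444 - 0.15*-0.444 = 0.0222
y_raw = -2.2038 - 0.15*-30.2608 = 2.3353
Step 3: Project onto [0, 3].
x_proj = clip(0.0222) = 0.0222
y_proj = clip(2.3353) = 2.3353
Step 4: Evaluate f.
f(0.0222, 2.3353) = 55.3088


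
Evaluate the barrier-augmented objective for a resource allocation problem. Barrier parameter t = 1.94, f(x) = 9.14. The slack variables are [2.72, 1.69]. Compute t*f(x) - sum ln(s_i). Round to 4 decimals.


Step 1: Compute log-barrier.
ln values: [1.0006, 0.5247]
phi = -(1.0006 + 0.5247) = -1.5254
Step 2: Compute augmented objective.
t*f(x) = 1.94*9.14 = 17.7316
Total = 17.7316 - 1.5254 = 16.2062


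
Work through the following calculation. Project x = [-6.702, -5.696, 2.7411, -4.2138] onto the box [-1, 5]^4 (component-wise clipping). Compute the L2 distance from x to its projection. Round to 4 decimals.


Project each component onto [-1, 5].
clip(-6.702) = -1.0, clip(-5.696) = -1.0, clip(2.7411) = 2.7411, clip(-4.2138) = -1.0
Projection = [-1.0, -1.0, 2.7411, -1.0]
Squared diffs: [32.5128, 22.0524, 0.0, 10.3285]
Distance = sqrt(64.8937) = 8.0557


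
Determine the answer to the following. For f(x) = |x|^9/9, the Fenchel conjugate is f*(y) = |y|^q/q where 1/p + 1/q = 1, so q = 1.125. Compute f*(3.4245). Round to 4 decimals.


The conjugate exponent q satisfies 1/p + 1/q = 1.
p = 9, so q = 9/(9 - 1) = 1.125
|y|^q = 3.4245^1.125 = 3.9941
f*(3.4245) = 3.9941 / 1.125 = 3.5503


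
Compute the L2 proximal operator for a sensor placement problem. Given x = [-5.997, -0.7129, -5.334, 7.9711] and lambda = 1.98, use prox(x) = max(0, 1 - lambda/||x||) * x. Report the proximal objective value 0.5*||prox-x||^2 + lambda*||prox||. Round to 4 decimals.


Step 1: Compute ||x||.
||x|| = 11.3341
Step 2: Compute scaling factor.
scale = max(0, 1 - 1.98/11.3341) = 0.8253
Step 3: prox(x) = [-4.9494, -0.5884, -4.4022, 6.5786]
||prox(x)|| = 9.3541
Step 4: Proximal objective.
0.5*||prox-x||^2 = 1.9602
lambda*||prox|| = 18.5211
Total = 20.4814


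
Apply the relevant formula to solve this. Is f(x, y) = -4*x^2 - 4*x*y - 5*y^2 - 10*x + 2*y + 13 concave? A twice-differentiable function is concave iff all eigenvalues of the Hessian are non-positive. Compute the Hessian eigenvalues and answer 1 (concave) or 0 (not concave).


The Hessian of f(x,y) = -4*x^2 - 4*x*y - 5*y^2 - 10*x + 2*y + 13 is:
H = [[-8, -4], [-4, -10]]
Trace = -8 - 10 = -18
Determinant = -8*-10 - (-4)^2 = 64
Discriminant = (-18)^2 - 4*64 = 68.0
Eigenvalues: lambda_1 = -13.1231, lambda_2 = -4.8769
The function is concave.

1


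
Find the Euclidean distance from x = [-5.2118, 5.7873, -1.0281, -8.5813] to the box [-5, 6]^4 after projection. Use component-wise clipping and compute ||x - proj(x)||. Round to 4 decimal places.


Project each component onto [-5, 6].
clip(-5.2118) = -5.0, clip(5.7873) = 5.7873, clip(-1.0281) = -1.0281, clip(-8.5813) = -5.0
Projection = [-5.0, 5.7873, -1.0281, -5.0]
Squared diffs: [0.0449, 0.0, 0.0, 12.8257]
Distance = sqrt(12.8706) = 3.5876
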